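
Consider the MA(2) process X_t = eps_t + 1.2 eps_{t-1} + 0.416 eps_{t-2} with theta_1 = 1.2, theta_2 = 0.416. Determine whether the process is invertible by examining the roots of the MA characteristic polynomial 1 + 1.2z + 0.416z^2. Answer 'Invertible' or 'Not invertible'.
\text{Invertible}

The MA(q) characteristic polynomial is P(z) = 1 + 1.2z + 0.416z^2.
Invertibility requires all roots to lie outside the unit circle, i.e. |z| > 1 for every root.
Set 1 + (1.2) z + (0.416) z^2 = 0, i.e. a z^2 + b z + c = 0 with a = 0.416, b = 1.2, c = 1.
Discriminant D = b^2 - 4ac = (1.2)^2 - 4*(0.416)*1 = 1.44 - (1.664) = -0.224.
D < 0, so the roots are the complex-conjugate pair z = (-b +/- i sqrt(-D)) / (2a) = -1.4423 +/- 0.5689i.
For a conjugate pair |z|^2 = z * conj(z) = (product of roots) = c/a = 1/(0.416) = 2.403846, so |z| = sqrt(2.403846) = 1.5504 for both roots.
Moduli of all roots: 1.5504, 1.5504.
All moduli strictly greater than 1? Yes.
Verdict: Invertible.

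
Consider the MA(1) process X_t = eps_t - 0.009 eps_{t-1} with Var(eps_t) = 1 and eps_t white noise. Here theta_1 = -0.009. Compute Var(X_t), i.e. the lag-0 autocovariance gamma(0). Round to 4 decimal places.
\gamma(0) = 1.0001

For an MA(q) process X_t = eps_t + sum_i theta_i eps_{t-i} with
Var(eps_t) = sigma^2, the variance is
  gamma(0) = sigma^2 * (1 + sum_i theta_i^2).
  sum_i theta_i^2 = (-0.009)^2 = 0.000081.
  gamma(0) = 1 * (1 + 0.000081) = 1 * 1.000081 = 1.000081, which rounds to 1.0001.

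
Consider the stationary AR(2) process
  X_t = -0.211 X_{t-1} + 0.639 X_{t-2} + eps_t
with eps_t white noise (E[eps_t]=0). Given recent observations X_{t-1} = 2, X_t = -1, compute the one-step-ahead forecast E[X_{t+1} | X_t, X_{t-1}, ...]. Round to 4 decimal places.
E[X_{t+1} \mid \mathcal F_t] = 1.4890

For an AR(p) model X_t = c + sum_i phi_i X_{t-i} + eps_t, the
one-step-ahead conditional mean is
  E[X_{t+1} | X_t, ...] = c + sum_i phi_i X_{t+1-i}.
Substitute known values:
  E[X_{t+1} | ...] = (-0.211) * (-1) + (0.639) * (2)
                   = 1.4890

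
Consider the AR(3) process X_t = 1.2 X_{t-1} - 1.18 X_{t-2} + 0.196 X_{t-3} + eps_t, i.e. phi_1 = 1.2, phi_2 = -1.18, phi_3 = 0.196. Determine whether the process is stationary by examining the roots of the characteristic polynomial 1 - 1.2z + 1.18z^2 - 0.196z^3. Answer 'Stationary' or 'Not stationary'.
\text{Stationary}

The AR(p) characteristic polynomial is P(z) = 1 - 1.2z + 1.18z^2 - 0.196z^3.
Stationarity requires all roots to lie outside the unit circle, i.e. |z| > 1 for every root.
Degree 3: look for a simple real root z0 first, then factor out (1 - z/z0) and solve the remaining quadratic.
Testing z0 = 5: P(5) = 1 + (-1.2)(5) + (1.18)(5)^2 + (-0.196)(5)^3
  = 1 + (-6) + (29.5) + (-24.5) = 0.  So z_0 = 5 is a root, |z_0| = 5.
Divide out the factor (1 - 0.2 z) = (1 - z/z0) (since 1/z0 = 0.2):
  P(z) = (1 - 0.2 z)(1 + (-1) z + (0.98) z^2)
  [check: z-coef -1 - (0.2) = -1.2; z^2-coef 0.98 - (0.2)(-1) = 1.18; z^3-coef -(0.2)(0.98) = -0.196.]
Remaining roots from the quadratic factor 1 + (-1) z + (0.98) z^2:
  Set 1 + (-1) z + (0.98) z^2 = 0, i.e. a z^2 + b z + c = 0 with a = 0.98, b = -1, c = 1.
  Discriminant D = b^2 - 4ac = (-1)^2 - 4*(0.98)*1 = 1 - (3.92) = -2.92.
  D < 0, so the roots are the complex-conjugate pair z = (-b +/- i sqrt(-D)) / (2a) = 0.5102 +/- 0.8718i.
  For a conjugate pair |z|^2 = z * conj(z) = (product of roots) = c/a = 1/(0.98) = 1.020408, so |z| = sqrt(1.020408) = 1.0102 for both roots.
Moduli of all roots: 5.0000, 1.0102, 1.0102.
All moduli strictly greater than 1? Yes.
Verdict: Stationary.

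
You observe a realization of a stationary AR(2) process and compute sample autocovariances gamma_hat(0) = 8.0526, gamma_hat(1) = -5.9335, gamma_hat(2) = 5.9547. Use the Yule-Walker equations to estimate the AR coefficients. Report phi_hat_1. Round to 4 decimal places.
\hat\phi_{1} = -0.4200

The Yule-Walker equations for an AR(p) process read, in matrix form,
  Gamma_p phi = r_p,   with   (Gamma_p)_{ij} = gamma(|i - j|),
                       (r_p)_i = gamma(i),   i,j = 1..p.
Substitute the sample gammas (Toeplitz matrix and right-hand side of size 2):
  Gamma_p = [[8.0526, -5.9335], [-5.9335, 8.0526]]
  r_p     = [-5.9335, 5.9547]
Written out:
  8.0526 phi_1 - 5.9335 phi_2 = -5.9335
  -5.9335 phi_1 + 8.0526 phi_2 = 5.9547
Solve by Cramer's rule:
  det = gamma(0)^2 - gamma(1)^2 = (8.0526)^2 - (-5.9335)^2 = 64.84436676 - 35.20642225 = 29.63794451
  phi_hat_1 = [gamma(1) gamma(0) - gamma(1) gamma(2)] / det = [(-5.9335)(8.0526) - (-5.9335)(5.9547)] / 29.63794451 = -12.44788965 / 29.63794451 = -0.42
  phi_hat_2 = [gamma(0) gamma(2) - gamma(1)^2] / det = [(8.0526)(5.9547) - (-5.9335)^2] / 29.63794451 = 12.74439497 / 29.63794451 = 0.43
So phi_hat = [-0.4200, 0.4300].
Therefore phi_hat_1 = -0.4200.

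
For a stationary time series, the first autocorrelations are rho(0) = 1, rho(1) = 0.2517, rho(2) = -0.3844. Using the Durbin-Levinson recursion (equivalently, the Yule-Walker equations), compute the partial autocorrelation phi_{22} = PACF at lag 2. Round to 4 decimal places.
\phi_{22} = -0.4780

The PACF at lag k is phi_{kk}, the last component of the solution
to the Yule-Walker system G_k phi = r_k where
  (G_k)_{ij} = rho(|i - j|), (r_k)_i = rho(i), i,j = 1..k.
Equivalently, Durbin-Levinson gives phi_{kk} iteratively:
  phi_{11} = rho(1)
  phi_{kk} = [rho(k) - sum_{j=1..k-1} phi_{k-1,j} rho(k-j)]
            / [1 - sum_{j=1..k-1} phi_{k-1,j} rho(j)],
  phi_{k,j} = phi_{k-1,j} - phi_{kk} phi_{k-1,k-j},  j = 1..k-1.
Step k = 1:
  phi_11 = rho(1) = 0.2517.
Step k = 2:
  phi_22 = [rho(2) - phi_11 rho(1)] / [1 - phi_11 rho(1)] = [-0.3844 - (0.2517)(0.2517)] / [1 - (0.2517)(0.2517)]
         = -0.44775289 / 0.93664711 = -0.478.
Therefore phi_{22} = -0.4780.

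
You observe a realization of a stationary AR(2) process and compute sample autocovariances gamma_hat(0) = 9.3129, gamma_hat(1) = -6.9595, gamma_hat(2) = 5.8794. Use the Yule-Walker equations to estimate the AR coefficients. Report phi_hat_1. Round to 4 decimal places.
\hat\phi_{1} = -0.6240

The Yule-Walker equations for an AR(p) process read, in matrix form,
  Gamma_p phi = r_p,   with   (Gamma_p)_{ij} = gamma(|i - j|),
                       (r_p)_i = gamma(i),   i,j = 1..p.
Substitute the sample gammas (Toeplitz matrix and right-hand side of size 2):
  Gamma_p = [[9.3129, -6.9595], [-6.9595, 9.3129]]
  r_p     = [-6.9595, 5.8794]
Written out:
  9.3129 phi_1 - 6.9595 phi_2 = -6.9595
  -6.9595 phi_1 + 9.3129 phi_2 = 5.8794
Solve by Cramer's rule:
  det = gamma(0)^2 - gamma(1)^2 = (9.3129)^2 - (-6.9595)^2 = 86.73010641 - 48.43464025 = 38.29546616
  phi_hat_1 = [gamma(1) gamma(0) - gamma(1) gamma(2)] / det = [(-6.9595)(9.3129) - (-6.9595)(5.8794)] / 38.29546616 = -23.89544325 / 38.29546616 = -0.624
  phi_hat_2 = [gamma(0) gamma(2) - gamma(1)^2] / det = [(9.3129)(5.8794) - (-6.9595)^2] / 38.29546616 = 6.31962401 / 38.29546616 = 0.165
So phi_hat = [-0.6240, 0.1650].
Therefore phi_hat_1 = -0.6240.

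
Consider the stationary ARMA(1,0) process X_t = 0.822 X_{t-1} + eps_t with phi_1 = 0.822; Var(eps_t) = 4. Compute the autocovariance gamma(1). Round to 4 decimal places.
\gamma(1) = 10.1383

Multiply the model equation by X_{t-k} and take expectations. With theta_0 = psi_0 = 1 and psi_j the MA(infinity) weights, this gives
  gamma(k) - sum_i phi_i gamma(k-i) = c_k,
  c_k = sigma^2 * sum_{j=k..q} theta_j psi_{j-k}   (c_k = 0 for k > q),
using gamma(-m) = gamma(m).
Pure AR (q = 0): c_0 = sigma^2 = 4, c_k = 0 for k >= 1.
Equations for k = 0 and k = 1 (AR order 1):
  gamma(0) = phi_1 gamma(1) + c_0
  gamma(1) = phi_1 gamma(0) + c_1
Substituting the second into the first: gamma(0) (1 - phi_1^2) = c_0 + phi_1 c_1, so
  gamma(0) = c_0 / (1 - phi_1^2) = 4 / (1 - (0.822)^2) = 4 / 0.324316 = 12.33365.
  gamma(1) = phi_1 gamma(0) = (0.822)(12.33365) = 10.13826.
Therefore gamma(1) = 10.1383 (to 4 decimal places).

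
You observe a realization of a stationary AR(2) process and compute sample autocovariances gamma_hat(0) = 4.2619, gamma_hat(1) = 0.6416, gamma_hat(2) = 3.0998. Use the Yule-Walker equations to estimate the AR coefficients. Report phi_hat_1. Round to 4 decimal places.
\hat\phi_{1} = 0.0420

The Yule-Walker equations for an AR(p) process read, in matrix form,
  Gamma_p phi = r_p,   with   (Gamma_p)_{ij} = gamma(|i - j|),
                       (r_p)_i = gamma(i),   i,j = 1..p.
Substitute the sample gammas (Toeplitz matrix and right-hand side of size 2):
  Gamma_p = [[4.2619, 0.6416], [0.6416, 4.2619]]
  r_p     = [0.6416, 3.0998]
Written out:
  4.2619 phi_1 + 0.6416 phi_2 = 0.6416
  0.6416 phi_1 + 4.2619 phi_2 = 3.0998
Solve by Cramer's rule:
  det = gamma(0)^2 - gamma(1)^2 = (4.2619)^2 - (0.6416)^2 = 18.16379161 - 0.41165056 = 17.75214105
  phi_hat_1 = [gamma(1) gamma(0) - gamma(1) gamma(2)] / det = [(0.6416)(4.2619) - (0.6416)(3.0998)] / 17.75214105 = 0.74560336 / 17.75214105 = 0.042
  phi_hat_2 = [gamma(0) gamma(2) - gamma(1)^2] / det = [(4.2619)(3.0998) - (0.6416)^2] / 17.75214105 = 12.79938706 / 17.75214105 = 0.721
So phi_hat = [0.0420, 0.7210].
Therefore phi_hat_1 = 0.0420.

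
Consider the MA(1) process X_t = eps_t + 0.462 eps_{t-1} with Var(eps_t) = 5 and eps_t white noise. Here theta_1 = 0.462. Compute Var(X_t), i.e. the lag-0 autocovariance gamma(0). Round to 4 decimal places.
\gamma(0) = 6.0672

For an MA(q) process X_t = eps_t + sum_i theta_i eps_{t-i} with
Var(eps_t) = sigma^2, the variance is
  gamma(0) = sigma^2 * (1 + sum_i theta_i^2).
  sum_i theta_i^2 = (0.462)^2 = 0.213444.
  gamma(0) = 5 * (1 + 0.213444) = 5 * 1.213444 = 6.06722, which rounds to 6.0672.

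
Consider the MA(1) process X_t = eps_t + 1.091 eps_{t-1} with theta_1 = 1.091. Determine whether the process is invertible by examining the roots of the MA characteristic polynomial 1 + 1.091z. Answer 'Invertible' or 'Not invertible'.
\text{Not invertible}

The MA(q) characteristic polynomial is P(z) = 1 + 1.091z.
Invertibility requires all roots to lie outside the unit circle, i.e. |z| > 1 for every root.
This is linear in z: 1 + (1.091) z = 0  =>  z = -1/(1.091) = -0.91659,  |z| = 0.91659.
Moduli of all roots: 0.9166.
All moduli strictly greater than 1? No.
Verdict: Not invertible.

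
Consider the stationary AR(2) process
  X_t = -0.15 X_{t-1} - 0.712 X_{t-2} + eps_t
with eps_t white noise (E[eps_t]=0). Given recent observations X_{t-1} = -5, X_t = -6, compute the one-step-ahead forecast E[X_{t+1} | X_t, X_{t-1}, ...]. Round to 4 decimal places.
E[X_{t+1} \mid \mathcal F_t] = 4.4600

For an AR(p) model X_t = c + sum_i phi_i X_{t-i} + eps_t, the
one-step-ahead conditional mean is
  E[X_{t+1} | X_t, ...] = c + sum_i phi_i X_{t+1-i}.
Substitute known values:
  E[X_{t+1} | ...] = (-0.15) * (-6) + (-0.712) * (-5)
                   = 4.4600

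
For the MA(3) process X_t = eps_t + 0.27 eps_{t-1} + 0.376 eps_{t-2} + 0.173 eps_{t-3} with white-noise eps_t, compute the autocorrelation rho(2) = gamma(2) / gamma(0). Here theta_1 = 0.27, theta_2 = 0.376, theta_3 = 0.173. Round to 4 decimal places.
\rho(2) = 0.3397

For an MA(q) process with theta_0 = 1, the autocovariance is
  gamma(k) = sigma^2 * sum_{i=0..q-k} theta_i * theta_{i+k},
and rho(k) = gamma(k) / gamma(0). Sigma^2 cancels.
  numerator   = (1)*(0.376) + (0.27)*(0.173) = 0.42271.
  denominator = (1)^2 + (0.27)^2 + (0.376)^2 + (0.173)^2 = 1.244205.
  rho(2) = 0.42271 / 1.244205 = 0.3397.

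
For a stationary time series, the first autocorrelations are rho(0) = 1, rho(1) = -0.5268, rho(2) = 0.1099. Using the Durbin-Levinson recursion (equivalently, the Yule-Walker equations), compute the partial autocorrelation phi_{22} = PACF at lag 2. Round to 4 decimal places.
\phi_{22} = -0.2320

The PACF at lag k is phi_{kk}, the last component of the solution
to the Yule-Walker system G_k phi = r_k where
  (G_k)_{ij} = rho(|i - j|), (r_k)_i = rho(i), i,j = 1..k.
Equivalently, Durbin-Levinson gives phi_{kk} iteratively:
  phi_{11} = rho(1)
  phi_{kk} = [rho(k) - sum_{j=1..k-1} phi_{k-1,j} rho(k-j)]
            / [1 - sum_{j=1..k-1} phi_{k-1,j} rho(j)],
  phi_{k,j} = phi_{k-1,j} - phi_{kk} phi_{k-1,k-j},  j = 1..k-1.
Step k = 1:
  phi_11 = rho(1) = -0.5268.
Step k = 2:
  phi_22 = [rho(2) - phi_11 rho(1)] / [1 - phi_11 rho(1)] = [0.1099 - (-0.5268)(-0.5268)] / [1 - (-0.5268)(-0.5268)]
         = -0.16761824 / 0.72248176 = -0.232.
Therefore phi_{22} = -0.2320.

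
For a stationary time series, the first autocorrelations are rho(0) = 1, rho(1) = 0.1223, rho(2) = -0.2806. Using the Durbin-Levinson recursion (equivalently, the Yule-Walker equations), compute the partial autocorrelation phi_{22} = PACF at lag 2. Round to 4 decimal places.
\phi_{22} = -0.3000

The PACF at lag k is phi_{kk}, the last component of the solution
to the Yule-Walker system G_k phi = r_k where
  (G_k)_{ij} = rho(|i - j|), (r_k)_i = rho(i), i,j = 1..k.
Equivalently, Durbin-Levinson gives phi_{kk} iteratively:
  phi_{11} = rho(1)
  phi_{kk} = [rho(k) - sum_{j=1..k-1} phi_{k-1,j} rho(k-j)]
            / [1 - sum_{j=1..k-1} phi_{k-1,j} rho(j)],
  phi_{k,j} = phi_{k-1,j} - phi_{kk} phi_{k-1,k-j},  j = 1..k-1.
Step k = 1:
  phi_11 = rho(1) = 0.1223.
Step k = 2:
  phi_22 = [rho(2) - phi_11 rho(1)] / [1 - phi_11 rho(1)] = [-0.2806 - (0.1223)(0.1223)] / [1 - (0.1223)(0.1223)]
         = -0.29555729 / 0.98504271 = -0.3.
Therefore phi_{22} = -0.3000.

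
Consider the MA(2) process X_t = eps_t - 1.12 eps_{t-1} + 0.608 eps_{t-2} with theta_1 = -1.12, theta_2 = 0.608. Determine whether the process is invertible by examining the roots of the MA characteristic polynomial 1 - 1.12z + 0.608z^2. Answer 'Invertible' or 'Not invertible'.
\text{Invertible}

The MA(q) characteristic polynomial is P(z) = 1 - 1.12z + 0.608z^2.
Invertibility requires all roots to lie outside the unit circle, i.e. |z| > 1 for every root.
Set 1 + (-1.12) z + (0.608) z^2 = 0, i.e. a z^2 + b z + c = 0 with a = 0.608, b = -1.12, c = 1.
Discriminant D = b^2 - 4ac = (-1.12)^2 - 4*(0.608)*1 = 1.2544 - (2.432) = -1.1776.
D < 0, so the roots are the complex-conjugate pair z = (-b +/- i sqrt(-D)) / (2a) = 0.9211 +/- 0.8924i.
For a conjugate pair |z|^2 = z * conj(z) = (product of roots) = c/a = 1/(0.608) = 1.644737, so |z| = sqrt(1.644737) = 1.2825 for both roots.
Moduli of all roots: 1.2825, 1.2825.
All moduli strictly greater than 1? Yes.
Verdict: Invertible.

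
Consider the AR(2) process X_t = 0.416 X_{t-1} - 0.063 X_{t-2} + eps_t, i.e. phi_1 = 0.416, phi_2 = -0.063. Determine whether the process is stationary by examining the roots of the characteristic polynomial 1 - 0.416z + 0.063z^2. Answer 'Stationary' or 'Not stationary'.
\text{Stationary}

The AR(p) characteristic polynomial is P(z) = 1 - 0.416z + 0.063z^2.
Stationarity requires all roots to lie outside the unit circle, i.e. |z| > 1 for every root.
Set 1 + (-0.416) z + (0.063) z^2 = 0, i.e. a z^2 + b z + c = 0 with a = 0.063, b = -0.416, c = 1.
Discriminant D = b^2 - 4ac = (-0.416)^2 - 4*(0.063)*1 = 0.173056 - (0.252) = -0.078944.
D < 0, so the roots are the complex-conjugate pair z = (-b +/- i sqrt(-D)) / (2a) = 3.3016 +/- 2.2299i.
For a conjugate pair |z|^2 = z * conj(z) = (product of roots) = c/a = 1/(0.063) = 15.873016, so |z| = sqrt(15.873016) = 3.9841 for both roots.
Moduli of all roots: 3.9841, 3.9841.
All moduli strictly greater than 1? Yes.
Verdict: Stationary.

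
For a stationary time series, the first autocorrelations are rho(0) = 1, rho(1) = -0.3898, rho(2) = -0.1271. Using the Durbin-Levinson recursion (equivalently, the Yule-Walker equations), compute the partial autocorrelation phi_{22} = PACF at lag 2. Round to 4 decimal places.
\phi_{22} = -0.3290

The PACF at lag k is phi_{kk}, the last component of the solution
to the Yule-Walker system G_k phi = r_k where
  (G_k)_{ij} = rho(|i - j|), (r_k)_i = rho(i), i,j = 1..k.
Equivalently, Durbin-Levinson gives phi_{kk} iteratively:
  phi_{11} = rho(1)
  phi_{kk} = [rho(k) - sum_{j=1..k-1} phi_{k-1,j} rho(k-j)]
            / [1 - sum_{j=1..k-1} phi_{k-1,j} rho(j)],
  phi_{k,j} = phi_{k-1,j} - phi_{kk} phi_{k-1,k-j},  j = 1..k-1.
Step k = 1:
  phi_11 = rho(1) = -0.3898.
Step k = 2:
  phi_22 = [rho(2) - phi_11 rho(1)] / [1 - phi_11 rho(1)] = [-0.1271 - (-0.3898)(-0.3898)] / [1 - (-0.3898)(-0.3898)]
         = -0.27904404 / 0.84805596 = -0.329.
Therefore phi_{22} = -0.3290.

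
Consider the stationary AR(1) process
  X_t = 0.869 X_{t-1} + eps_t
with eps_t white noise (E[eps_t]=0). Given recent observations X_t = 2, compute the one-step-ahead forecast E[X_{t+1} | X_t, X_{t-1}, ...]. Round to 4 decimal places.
E[X_{t+1} \mid \mathcal F_t] = 1.7380

For an AR(p) model X_t = c + sum_i phi_i X_{t-i} + eps_t, the
one-step-ahead conditional mean is
  E[X_{t+1} | X_t, ...] = c + sum_i phi_i X_{t+1-i}.
Substitute known values:
  E[X_{t+1} | ...] = (0.869) * (2)
                   = 1.7380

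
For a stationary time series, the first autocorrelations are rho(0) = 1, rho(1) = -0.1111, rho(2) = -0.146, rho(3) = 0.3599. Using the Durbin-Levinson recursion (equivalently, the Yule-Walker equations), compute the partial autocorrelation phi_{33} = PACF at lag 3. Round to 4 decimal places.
\phi_{33} = 0.3359

The PACF at lag k is phi_{kk}, the last component of the solution
to the Yule-Walker system G_k phi = r_k where
  (G_k)_{ij} = rho(|i - j|), (r_k)_i = rho(i), i,j = 1..k.
Equivalently, Durbin-Levinson gives phi_{kk} iteratively:
  phi_{11} = rho(1)
  phi_{kk} = [rho(k) - sum_{j=1..k-1} phi_{k-1,j} rho(k-j)]
            / [1 - sum_{j=1..k-1} phi_{k-1,j} rho(j)],
  phi_{k,j} = phi_{k-1,j} - phi_{kk} phi_{k-1,k-j},  j = 1..k-1.
Step k = 1:
  phi_11 = rho(1) = -0.1111.
Step k = 2:
  phi_22 = [rho(2) - phi_11 rho(1)] / [1 - phi_11 rho(1)] = [-0.146 - (-0.1111)(-0.1111)] / [1 - (-0.1111)(-0.1111)]
         = -0.15834321 / 0.98765679 = -0.160322.
  Update: phi_21 = phi_11 - phi_22 phi_11 = -0.1111 - (-0.160322)(-0.1111) = -0.128912.
Step k = 3:
  phi_33 = [rho(3) - phi_21 rho(2) - phi_22 rho(1)] / [1 - phi_21 rho(1) - phi_22 rho(2)]
    numerator   = 0.3599 - (-0.128912)(-0.146) - (-0.160322)(-0.1111) = 0.32326709
    denominator = 1 - (-0.128912)(-0.1111) - (-0.160322)(-0.146) = 0.96227087
  phi_33 = 0.32326709 / 0.96227087 = 0.3359.
Therefore phi_{33} = 0.3359.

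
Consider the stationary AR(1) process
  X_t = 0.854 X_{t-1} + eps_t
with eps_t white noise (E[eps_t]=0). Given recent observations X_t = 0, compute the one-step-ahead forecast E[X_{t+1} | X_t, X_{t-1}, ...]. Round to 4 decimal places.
E[X_{t+1} \mid \mathcal F_t] = 0.0000

For an AR(p) model X_t = c + sum_i phi_i X_{t-i} + eps_t, the
one-step-ahead conditional mean is
  E[X_{t+1} | X_t, ...] = c + sum_i phi_i X_{t+1-i}.
Substitute known values:
  E[X_{t+1} | ...] = (0.854) * (0)
                   = 0.0000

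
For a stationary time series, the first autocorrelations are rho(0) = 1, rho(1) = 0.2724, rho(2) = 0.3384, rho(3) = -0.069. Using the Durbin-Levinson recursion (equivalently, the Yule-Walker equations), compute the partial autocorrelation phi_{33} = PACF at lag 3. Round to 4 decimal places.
\phi_{33} = -0.2500

The PACF at lag k is phi_{kk}, the last component of the solution
to the Yule-Walker system G_k phi = r_k where
  (G_k)_{ij} = rho(|i - j|), (r_k)_i = rho(i), i,j = 1..k.
Equivalently, Durbin-Levinson gives phi_{kk} iteratively:
  phi_{11} = rho(1)
  phi_{kk} = [rho(k) - sum_{j=1..k-1} phi_{k-1,j} rho(k-j)]
            / [1 - sum_{j=1..k-1} phi_{k-1,j} rho(j)],
  phi_{k,j} = phi_{k-1,j} - phi_{kk} phi_{k-1,k-j},  j = 1..k-1.
Step k = 1:
  phi_11 = rho(1) = 0.2724.
Step k = 2:
  phi_22 = [rho(2) - phi_11 rho(1)] / [1 - phi_11 rho(1)] = [0.3384 - (0.2724)(0.2724)] / [1 - (0.2724)(0.2724)]
         = 0.26419824 / 0.92579824 = 0.285373.
  Update: phi_21 = phi_11 - phi_22 phi_11 = 0.2724 - (0.285373)(0.2724) = 0.194664.
Step k = 3:
  phi_33 = [rho(3) - phi_21 rho(2) - phi_22 rho(1)] / [1 - phi_21 rho(1) - phi_22 rho(2)]
    numerator   = -0.069 - (0.194664)(0.3384) - (0.285373)(0.2724) = -0.21261012
    denominator = 1 - (0.194664)(0.2724) - (0.285373)(0.3384) = 0.85040308
  phi_33 = -0.21261012 / 0.85040308 = -0.25.
Therefore phi_{33} = -0.2500.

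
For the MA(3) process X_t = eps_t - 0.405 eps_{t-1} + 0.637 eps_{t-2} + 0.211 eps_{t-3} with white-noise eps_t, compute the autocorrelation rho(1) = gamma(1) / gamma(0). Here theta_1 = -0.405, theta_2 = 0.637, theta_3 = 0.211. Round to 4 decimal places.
\rho(1) = -0.3274

For an MA(q) process with theta_0 = 1, the autocovariance is
  gamma(k) = sigma^2 * sum_{i=0..q-k} theta_i * theta_{i+k},
and rho(k) = gamma(k) / gamma(0). Sigma^2 cancels.
  numerator   = (1)*(-0.405) + (-0.405)*(0.637) + (0.637)*(0.211) = -0.528578.
  denominator = (1)^2 + (-0.405)^2 + (0.637)^2 + (0.211)^2 = 1.614315.
  rho(1) = -0.528578 / 1.614315 = -0.3274.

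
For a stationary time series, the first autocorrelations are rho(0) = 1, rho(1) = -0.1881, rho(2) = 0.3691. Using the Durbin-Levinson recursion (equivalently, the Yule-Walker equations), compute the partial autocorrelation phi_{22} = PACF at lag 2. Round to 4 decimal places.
\phi_{22} = 0.3460

The PACF at lag k is phi_{kk}, the last component of the solution
to the Yule-Walker system G_k phi = r_k where
  (G_k)_{ij} = rho(|i - j|), (r_k)_i = rho(i), i,j = 1..k.
Equivalently, Durbin-Levinson gives phi_{kk} iteratively:
  phi_{11} = rho(1)
  phi_{kk} = [rho(k) - sum_{j=1..k-1} phi_{k-1,j} rho(k-j)]
            / [1 - sum_{j=1..k-1} phi_{k-1,j} rho(j)],
  phi_{k,j} = phi_{k-1,j} - phi_{kk} phi_{k-1,k-j},  j = 1..k-1.
Step k = 1:
  phi_11 = rho(1) = -0.1881.
Step k = 2:
  phi_22 = [rho(2) - phi_11 rho(1)] / [1 - phi_11 rho(1)] = [0.3691 - (-0.1881)(-0.1881)] / [1 - (-0.1881)(-0.1881)]
         = 0.33371839 / 0.96461839 = 0.346.
Therefore phi_{22} = 0.3460.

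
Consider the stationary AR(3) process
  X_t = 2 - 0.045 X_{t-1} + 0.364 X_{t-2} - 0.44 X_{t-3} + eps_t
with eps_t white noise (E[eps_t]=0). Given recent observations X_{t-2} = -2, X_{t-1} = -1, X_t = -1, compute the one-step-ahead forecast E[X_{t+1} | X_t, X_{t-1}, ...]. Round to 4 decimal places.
E[X_{t+1} \mid \mathcal F_t] = 2.5610

For an AR(p) model X_t = c + sum_i phi_i X_{t-i} + eps_t, the
one-step-ahead conditional mean is
  E[X_{t+1} | X_t, ...] = c + sum_i phi_i X_{t+1-i}.
Substitute known values:
  E[X_{t+1} | ...] = 2 + (-0.045) * (-1) + (0.364) * (-1) + (-0.44) * (-2)
                   = 2.5610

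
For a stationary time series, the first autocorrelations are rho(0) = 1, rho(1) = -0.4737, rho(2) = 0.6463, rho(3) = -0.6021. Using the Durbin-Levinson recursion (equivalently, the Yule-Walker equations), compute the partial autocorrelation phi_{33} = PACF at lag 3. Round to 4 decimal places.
\phi_{33} = -0.3750

The PACF at lag k is phi_{kk}, the last component of the solution
to the Yule-Walker system G_k phi = r_k where
  (G_k)_{ij} = rho(|i - j|), (r_k)_i = rho(i), i,j = 1..k.
Equivalently, Durbin-Levinson gives phi_{kk} iteratively:
  phi_{11} = rho(1)
  phi_{kk} = [rho(k) - sum_{j=1..k-1} phi_{k-1,j} rho(k-j)]
            / [1 - sum_{j=1..k-1} phi_{k-1,j} rho(j)],
  phi_{k,j} = phi_{k-1,j} - phi_{kk} phi_{k-1,k-j},  j = 1..k-1.
Step k = 1:
  phi_11 = rho(1) = -0.4737.
Step k = 2:
  phi_22 = [rho(2) - phi_11 rho(1)] / [1 - phi_11 rho(1)] = [0.6463 - (-0.4737)(-0.4737)] / [1 - (-0.4737)(-0.4737)]
         = 0.42190831 / 0.77560831 = 0.543971.
  Update: phi_21 = phi_11 - phi_22 phi_11 = -0.4737 - (0.543971)(-0.4737) = -0.216021.
Step k = 3:
  phi_33 = [rho(3) - phi_21 rho(2) - phi_22 rho(1)] / [1 - phi_21 rho(1) - phi_22 rho(2)]
    numerator   = -0.6021 - (-0.216021)(0.6463) - (0.543971)(-0.4737) = -0.20480663
    denominator = 1 - (-0.216021)(-0.4737) - (0.543971)(0.6463) = 0.54610249
  phi_33 = -0.20480663 / 0.54610249 = -0.375.
Therefore phi_{33} = -0.3750.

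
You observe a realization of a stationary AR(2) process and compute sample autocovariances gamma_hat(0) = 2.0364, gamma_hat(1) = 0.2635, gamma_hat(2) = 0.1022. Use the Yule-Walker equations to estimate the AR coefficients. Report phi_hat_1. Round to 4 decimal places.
\hat\phi_{1} = 0.1250

The Yule-Walker equations for an AR(p) process read, in matrix form,
  Gamma_p phi = r_p,   with   (Gamma_p)_{ij} = gamma(|i - j|),
                       (r_p)_i = gamma(i),   i,j = 1..p.
Substitute the sample gammas (Toeplitz matrix and right-hand side of size 2):
  Gamma_p = [[2.0364, 0.2635], [0.2635, 2.0364]]
  r_p     = [0.2635, 0.1022]
Written out:
  2.0364 phi_1 + 0.2635 phi_2 = 0.2635
  0.2635 phi_1 + 2.0364 phi_2 = 0.1022
Solve by Cramer's rule:
  det = gamma(0)^2 - gamma(1)^2 = (2.0364)^2 - (0.2635)^2 = 4.14692496 - 0.06943225 = 4.07749271
  phi_hat_1 = [gamma(1) gamma(0) - gamma(1) gamma(2)] / det = [(0.2635)(2.0364) - (0.2635)(0.1022)] / 4.07749271 = 0.5096617 / 4.07749271 = 0.125
  phi_hat_2 = [gamma(0) gamma(2) - gamma(1)^2] / det = [(2.0364)(0.1022) - (0.2635)^2] / 4.07749271 = 0.13868783 / 4.07749271 = 0.034
So phi_hat = [0.1250, 0.0340].
Therefore phi_hat_1 = 0.1250.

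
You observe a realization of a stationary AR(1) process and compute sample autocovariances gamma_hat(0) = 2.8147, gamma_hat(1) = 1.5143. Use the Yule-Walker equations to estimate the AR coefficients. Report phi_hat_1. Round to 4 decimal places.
\hat\phi_{1} = 0.5380

The Yule-Walker equations for an AR(p) process read, in matrix form,
  Gamma_p phi = r_p,   with   (Gamma_p)_{ij} = gamma(|i - j|),
                       (r_p)_i = gamma(i),   i,j = 1..p.
Substitute the sample gammas (Toeplitz matrix and right-hand side of size 1):
  Gamma_p = [[2.8147]]
  r_p     = [1.5143]
With p = 1 this is the single equation gamma(0) phi_1 = gamma(1):
  phi_hat_1 = gamma(1) / gamma(0) = 1.5143 / 2.8147 = 0.5380.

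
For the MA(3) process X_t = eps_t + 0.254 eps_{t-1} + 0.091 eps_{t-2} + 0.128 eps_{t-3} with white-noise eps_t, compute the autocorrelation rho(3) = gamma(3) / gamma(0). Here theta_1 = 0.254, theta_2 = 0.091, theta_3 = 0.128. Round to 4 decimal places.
\rho(3) = 0.1175

For an MA(q) process with theta_0 = 1, the autocovariance is
  gamma(k) = sigma^2 * sum_{i=0..q-k} theta_i * theta_{i+k},
and rho(k) = gamma(k) / gamma(0). Sigma^2 cancels.
  numerator   = (1)*(0.128) = 0.128.
  denominator = (1)^2 + (0.254)^2 + (0.091)^2 + (0.128)^2 = 1.089181.
  rho(3) = 0.128 / 1.089181 = 0.1175.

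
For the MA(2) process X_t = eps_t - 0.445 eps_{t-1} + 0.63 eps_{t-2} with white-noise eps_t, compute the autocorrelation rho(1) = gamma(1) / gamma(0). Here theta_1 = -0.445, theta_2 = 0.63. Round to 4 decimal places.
\rho(1) = -0.4548

For an MA(q) process with theta_0 = 1, the autocovariance is
  gamma(k) = sigma^2 * sum_{i=0..q-k} theta_i * theta_{i+k},
and rho(k) = gamma(k) / gamma(0). Sigma^2 cancels.
  numerator   = (1)*(-0.445) + (-0.445)*(0.63) = -0.72535.
  denominator = (1)^2 + (-0.445)^2 + (0.63)^2 = 1.594925.
  rho(1) = -0.72535 / 1.594925 = -0.4548.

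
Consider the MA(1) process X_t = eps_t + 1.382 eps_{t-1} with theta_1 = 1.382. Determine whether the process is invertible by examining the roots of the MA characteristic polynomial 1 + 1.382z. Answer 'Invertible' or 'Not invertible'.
\text{Not invertible}

The MA(q) characteristic polynomial is P(z) = 1 + 1.382z.
Invertibility requires all roots to lie outside the unit circle, i.e. |z| > 1 for every root.
This is linear in z: 1 + (1.382) z = 0  =>  z = -1/(1.382) = -0.723589,  |z| = 0.723589.
Moduli of all roots: 0.7236.
All moduli strictly greater than 1? No.
Verdict: Not invertible.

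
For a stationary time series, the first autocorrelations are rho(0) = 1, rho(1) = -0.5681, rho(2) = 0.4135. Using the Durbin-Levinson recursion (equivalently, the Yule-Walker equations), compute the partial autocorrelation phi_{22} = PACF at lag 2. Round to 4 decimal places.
\phi_{22} = 0.1340

The PACF at lag k is phi_{kk}, the last component of the solution
to the Yule-Walker system G_k phi = r_k where
  (G_k)_{ij} = rho(|i - j|), (r_k)_i = rho(i), i,j = 1..k.
Equivalently, Durbin-Levinson gives phi_{kk} iteratively:
  phi_{11} = rho(1)
  phi_{kk} = [rho(k) - sum_{j=1..k-1} phi_{k-1,j} rho(k-j)]
            / [1 - sum_{j=1..k-1} phi_{k-1,j} rho(j)],
  phi_{k,j} = phi_{k-1,j} - phi_{kk} phi_{k-1,k-j},  j = 1..k-1.
Step k = 1:
  phi_11 = rho(1) = -0.5681.
Step k = 2:
  phi_22 = [rho(2) - phi_11 rho(1)] / [1 - phi_11 rho(1)] = [0.4135 - (-0.5681)(-0.5681)] / [1 - (-0.5681)(-0.5681)]
         = 0.09076239 / 0.67726239 = 0.134.
Therefore phi_{22} = 0.1340.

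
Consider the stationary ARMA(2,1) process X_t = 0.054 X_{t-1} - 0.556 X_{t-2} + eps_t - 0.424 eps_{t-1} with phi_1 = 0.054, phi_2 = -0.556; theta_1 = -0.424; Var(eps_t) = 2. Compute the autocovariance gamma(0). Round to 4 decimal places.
\gamma(0) = 3.3342

Multiply the model equation by X_{t-k} and take expectations. With theta_0 = psi_0 = 1 and psi_j the MA(infinity) weights, this gives
  gamma(k) - sum_i phi_i gamma(k-i) = c_k,
  c_k = sigma^2 * sum_{j=k..q} theta_j psi_{j-k}   (c_k = 0 for k > q),
using gamma(-m) = gamma(m).
psi-weights needed (psi_j = theta_j + sum_i phi_i psi_{j-i}):
  psi_1 = theta_1 + phi_1 = -0.424 + (0.054) = -0.37
Right-hand sides:
  c_0 = sigma^2 (1 + theta_1 psi_1) = 2 * (1 + (-0.424)(-0.37)) = 2 * 1.15688 = 2.31376
  c_1 = sigma^2 theta_1 = 2 * (-0.424) = -0.848
  c_2 = 0
Equations for k = 0, 1, 2 (AR order 2, c_2 = 0):
  (E0) gamma(0) = phi_1 gamma(1) + phi_2 gamma(2) + c_0
  (E1) gamma(1) = phi_1 gamma(0) + phi_2 gamma(1) + c_1
  (E2) gamma(2) = phi_1 gamma(1) + phi_2 gamma(0)
From (E1): gamma(1) = A gamma(0) + B with
  A = phi_1 / (1 - phi_2) = 0.054 / 1.556 = 0.034704,   B = c_1 / (1 - phi_2) = -0.848 / 1.556 = -0.544987.
Insert (E2) into (E0): gamma(0) (1 - phi_2^2) = phi_1 (1 + phi_2) gamma(1) + c_0.
  phi_1 (1 + phi_2) = (0.054)(0.444) = 0.023976,   1 - phi_2^2 = 0.690864.
Replace gamma(1) by A gamma(0) + B and collect gamma(0):
  gamma(0) [0.690864 - (0.023976)(0.034704)] = (0.023976)(-0.544987) + 2.31376
  gamma(0) * 0.690032 = 2.300693
  gamma(0) = 2.300693 / 0.690032 = 3.334184.
Therefore gamma(0) = 3.3342 (to 4 decimal places).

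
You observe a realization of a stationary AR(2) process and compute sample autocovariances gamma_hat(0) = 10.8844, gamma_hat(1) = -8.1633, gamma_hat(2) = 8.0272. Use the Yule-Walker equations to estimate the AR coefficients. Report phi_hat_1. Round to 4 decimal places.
\hat\phi_{1} = -0.4500

The Yule-Walker equations for an AR(p) process read, in matrix form,
  Gamma_p phi = r_p,   with   (Gamma_p)_{ij} = gamma(|i - j|),
                       (r_p)_i = gamma(i),   i,j = 1..p.
Substitute the sample gammas (Toeplitz matrix and right-hand side of size 2):
  Gamma_p = [[10.8844, -8.1633], [-8.1633, 10.8844]]
  r_p     = [-8.1633, 8.0272]
Written out:
  10.8844 phi_1 - 8.1633 phi_2 = -8.1633
  -8.1633 phi_1 + 10.8844 phi_2 = 8.0272
Solve by Cramer's rule:
  det = gamma(0)^2 - gamma(1)^2 = (10.8844)^2 - (-8.1633)^2 = 118.47016336 - 66.63946689 = 51.83069647
  phi_hat_1 = [gamma(1) gamma(0) - gamma(1) gamma(2)] / det = [(-8.1633)(10.8844) - (-8.1633)(8.0272)] / 51.83069647 = -23.32418076 / 51.83069647 = -0.45
  phi_hat_2 = [gamma(0) gamma(2) - gamma(1)^2] / det = [(10.8844)(8.0272) - (-8.1633)^2] / 51.83069647 = 20.73178879 / 51.83069647 = 0.4
So phi_hat = [-0.4500, 0.4000].
Therefore phi_hat_1 = -0.4500.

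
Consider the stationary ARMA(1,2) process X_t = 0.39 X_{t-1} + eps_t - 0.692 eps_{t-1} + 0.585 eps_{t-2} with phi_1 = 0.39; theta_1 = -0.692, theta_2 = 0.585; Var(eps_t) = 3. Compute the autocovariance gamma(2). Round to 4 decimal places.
\gamma(2) = 1.3540

Multiply the model equation by X_{t-k} and take expectations. With theta_0 = psi_0 = 1 and psi_j the MA(infinity) weights, this gives
  gamma(k) - sum_i phi_i gamma(k-i) = c_k,
  c_k = sigma^2 * sum_{j=k..q} theta_j psi_{j-k}   (c_k = 0 for k > q),
using gamma(-m) = gamma(m).
psi-weights needed (psi_j = theta_j + sum_i phi_i psi_{j-i}):
  psi_1 = theta_1 + phi_1 = -0.692 + (0.39) = -0.302
  psi_2 = theta_2 + phi_1 psi_1 = 0.585 + (0.39)(-0.302) = 0.46722
Right-hand sides:
  c_0 = sigma^2 (1 + theta_1 psi_1 + theta_2 psi_2) = 3 * (1 + (-0.692)(-0.302) + (0.585)(0.46722)) = 3 * 1.482308 = 4.446923
  c_1 = sigma^2 (theta_1 + theta_2 psi_1) = 3 * (-0.692 + (0.585)(-0.302)) = -2.60601
  c_2 = sigma^2 theta_2 = 3 * (0.585) = 1.755
Equations for k = 0 and k = 1 (AR order 1):
  gamma(0) = phi_1 gamma(1) + c_0
  gamma(1) = phi_1 gamma(0) + c_1
Substituting the second into the first: gamma(0) (1 - phi_1^2) = c_0 + phi_1 c_1, so
  gamma(0) = (c_0 + phi_1 c_1) / (1 - phi_1^2) = (4.446923 + (0.39)(-2.60601)) / (1 - (0.39)^2) = 3.430579 / 0.8479 = 4.045971.
  gamma(1) = phi_1 gamma(0) + c_1 = (0.39)(4.045971) + (-2.60601) = -1.028081.
For k = 2: gamma(2) = phi_1 gamma(1) + c_2
  = (0.39)(-1.028081) + (1.755) = 1.354048.
Therefore gamma(2) = 1.3540 (to 4 decimal places).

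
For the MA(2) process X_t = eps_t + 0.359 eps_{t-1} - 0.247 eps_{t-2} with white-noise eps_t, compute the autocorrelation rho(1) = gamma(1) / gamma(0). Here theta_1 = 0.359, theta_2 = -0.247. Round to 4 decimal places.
\rho(1) = 0.2272

For an MA(q) process with theta_0 = 1, the autocovariance is
  gamma(k) = sigma^2 * sum_{i=0..q-k} theta_i * theta_{i+k},
and rho(k) = gamma(k) / gamma(0). Sigma^2 cancels.
  numerator   = (1)*(0.359) + (0.359)*(-0.247) = 0.270327.
  denominator = (1)^2 + (0.359)^2 + (-0.247)^2 = 1.18989.
  rho(1) = 0.270327 / 1.18989 = 0.2272.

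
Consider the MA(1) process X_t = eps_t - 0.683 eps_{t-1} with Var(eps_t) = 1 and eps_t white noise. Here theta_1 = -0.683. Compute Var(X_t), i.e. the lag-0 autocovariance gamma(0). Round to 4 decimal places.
\gamma(0) = 1.4665

For an MA(q) process X_t = eps_t + sum_i theta_i eps_{t-i} with
Var(eps_t) = sigma^2, the variance is
  gamma(0) = sigma^2 * (1 + sum_i theta_i^2).
  sum_i theta_i^2 = (-0.683)^2 = 0.466489.
  gamma(0) = 1 * (1 + 0.466489) = 1 * 1.466489 = 1.466489, which rounds to 1.4665.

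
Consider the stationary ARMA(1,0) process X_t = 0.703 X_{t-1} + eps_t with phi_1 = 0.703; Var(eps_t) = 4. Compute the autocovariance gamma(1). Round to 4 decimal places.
\gamma(1) = 5.5596

Multiply the model equation by X_{t-k} and take expectations. With theta_0 = psi_0 = 1 and psi_j the MA(infinity) weights, this gives
  gamma(k) - sum_i phi_i gamma(k-i) = c_k,
  c_k = sigma^2 * sum_{j=k..q} theta_j psi_{j-k}   (c_k = 0 for k > q),
using gamma(-m) = gamma(m).
Pure AR (q = 0): c_0 = sigma^2 = 4, c_k = 0 for k >= 1.
Equations for k = 0 and k = 1 (AR order 1):
  gamma(0) = phi_1 gamma(1) + c_0
  gamma(1) = phi_1 gamma(0) + c_1
Substituting the second into the first: gamma(0) (1 - phi_1^2) = c_0 + phi_1 c_1, so
  gamma(0) = c_0 / (1 - phi_1^2) = 4 / (1 - (0.703)^2) = 4 / 0.505791 = 7.908405.
  gamma(1) = phi_1 gamma(0) = (0.703)(7.908405) = 5.559609.
Therefore gamma(1) = 5.5596 (to 4 decimal places).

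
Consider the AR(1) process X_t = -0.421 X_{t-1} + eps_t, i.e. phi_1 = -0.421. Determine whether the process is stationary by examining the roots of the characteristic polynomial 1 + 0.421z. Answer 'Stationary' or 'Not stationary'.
\text{Stationary}

The AR(p) characteristic polynomial is P(z) = 1 + 0.421z.
Stationarity requires all roots to lie outside the unit circle, i.e. |z| > 1 for every root.
This is linear in z: 1 + (0.421) z = 0  =>  z = -1/(0.421) = -2.375297,  |z| = 2.375297.
Moduli of all roots: 2.3753.
All moduli strictly greater than 1? Yes.
Verdict: Stationary.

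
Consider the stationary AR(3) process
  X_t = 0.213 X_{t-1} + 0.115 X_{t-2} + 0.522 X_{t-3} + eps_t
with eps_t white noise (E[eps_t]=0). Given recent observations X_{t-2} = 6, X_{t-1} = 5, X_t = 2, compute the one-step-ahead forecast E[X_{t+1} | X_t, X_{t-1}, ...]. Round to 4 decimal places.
E[X_{t+1} \mid \mathcal F_t] = 4.1330

For an AR(p) model X_t = c + sum_i phi_i X_{t-i} + eps_t, the
one-step-ahead conditional mean is
  E[X_{t+1} | X_t, ...] = c + sum_i phi_i X_{t+1-i}.
Substitute known values:
  E[X_{t+1} | ...] = (0.213) * (2) + (0.115) * (5) + (0.522) * (6)
                   = 4.1330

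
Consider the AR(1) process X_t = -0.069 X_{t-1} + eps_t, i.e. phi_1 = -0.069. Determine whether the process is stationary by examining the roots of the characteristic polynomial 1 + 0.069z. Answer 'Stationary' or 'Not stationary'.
\text{Stationary}

The AR(p) characteristic polynomial is P(z) = 1 + 0.069z.
Stationarity requires all roots to lie outside the unit circle, i.e. |z| > 1 for every root.
This is linear in z: 1 + (0.069) z = 0  =>  z = -1/(0.069) = -14.492754,  |z| = 14.492754.
Moduli of all roots: 14.4928.
All moduli strictly greater than 1? Yes.
Verdict: Stationary.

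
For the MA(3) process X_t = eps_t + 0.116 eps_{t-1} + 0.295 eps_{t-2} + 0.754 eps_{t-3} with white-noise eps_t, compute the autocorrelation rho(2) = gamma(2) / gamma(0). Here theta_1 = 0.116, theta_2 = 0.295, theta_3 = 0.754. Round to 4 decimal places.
\rho(2) = 0.2292

For an MA(q) process with theta_0 = 1, the autocovariance is
  gamma(k) = sigma^2 * sum_{i=0..q-k} theta_i * theta_{i+k},
and rho(k) = gamma(k) / gamma(0). Sigma^2 cancels.
  numerator   = (1)*(0.295) + (0.116)*(0.754) = 0.382464.
  denominator = (1)^2 + (0.116)^2 + (0.295)^2 + (0.754)^2 = 1.668997.
  rho(2) = 0.382464 / 1.668997 = 0.2292.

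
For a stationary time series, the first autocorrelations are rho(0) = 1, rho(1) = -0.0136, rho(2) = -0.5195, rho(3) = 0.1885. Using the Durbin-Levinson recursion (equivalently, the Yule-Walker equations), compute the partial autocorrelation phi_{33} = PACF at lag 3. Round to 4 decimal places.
\phi_{33} = 0.2339

The PACF at lag k is phi_{kk}, the last component of the solution
to the Yule-Walker system G_k phi = r_k where
  (G_k)_{ij} = rho(|i - j|), (r_k)_i = rho(i), i,j = 1..k.
Equivalently, Durbin-Levinson gives phi_{kk} iteratively:
  phi_{11} = rho(1)
  phi_{kk} = [rho(k) - sum_{j=1..k-1} phi_{k-1,j} rho(k-j)]
            / [1 - sum_{j=1..k-1} phi_{k-1,j} rho(j)],
  phi_{k,j} = phi_{k-1,j} - phi_{kk} phi_{k-1,k-j},  j = 1..k-1.
Step k = 1:
  phi_11 = rho(1) = -0.0136.
Step k = 2:
  phi_22 = [rho(2) - phi_11 rho(1)] / [1 - phi_11 rho(1)] = [-0.5195 - (-0.0136)(-0.0136)] / [1 - (-0.0136)(-0.0136)]
         = -0.51968496 / 0.99981504 = -0.519781.
  Update: phi_21 = phi_11 - phi_22 phi_11 = -0.0136 - (-0.519781)(-0.0136) = -0.020669.
Step k = 3:
  phi_33 = [rho(3) - phi_21 rho(2) - phi_22 rho(1)] / [1 - phi_21 rho(1) - phi_22 rho(2)]
    numerator   = 0.1885 - (-0.020669)(-0.5195) - (-0.519781)(-0.0136) = 0.17069342
    denominator = 1 - (-0.020669)(-0.0136) - (-0.519781)(-0.5195) = 0.72969262
  phi_33 = 0.17069342 / 0.72969262 = 0.2339.
Therefore phi_{33} = 0.2339.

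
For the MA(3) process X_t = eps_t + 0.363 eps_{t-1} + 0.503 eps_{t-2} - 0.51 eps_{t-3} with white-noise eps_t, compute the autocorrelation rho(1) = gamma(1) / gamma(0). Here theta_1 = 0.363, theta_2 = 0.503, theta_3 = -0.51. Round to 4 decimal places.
\rho(1) = 0.1757

For an MA(q) process with theta_0 = 1, the autocovariance is
  gamma(k) = sigma^2 * sum_{i=0..q-k} theta_i * theta_{i+k},
and rho(k) = gamma(k) / gamma(0). Sigma^2 cancels.
  numerator   = (1)*(0.363) + (0.363)*(0.503) + (0.503)*(-0.51) = 0.289059.
  denominator = (1)^2 + (0.363)^2 + (0.503)^2 + (-0.51)^2 = 1.644878.
  rho(1) = 0.289059 / 1.644878 = 0.1757.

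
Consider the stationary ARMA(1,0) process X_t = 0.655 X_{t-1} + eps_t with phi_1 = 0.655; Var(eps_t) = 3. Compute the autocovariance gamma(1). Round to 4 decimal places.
\gamma(1) = 3.4415

Multiply the model equation by X_{t-k} and take expectations. With theta_0 = psi_0 = 1 and psi_j the MA(infinity) weights, this gives
  gamma(k) - sum_i phi_i gamma(k-i) = c_k,
  c_k = sigma^2 * sum_{j=k..q} theta_j psi_{j-k}   (c_k = 0 for k > q),
using gamma(-m) = gamma(m).
Pure AR (q = 0): c_0 = sigma^2 = 3, c_k = 0 for k >= 1.
Equations for k = 0 and k = 1 (AR order 1):
  gamma(0) = phi_1 gamma(1) + c_0
  gamma(1) = phi_1 gamma(0) + c_1
Substituting the second into the first: gamma(0) (1 - phi_1^2) = c_0 + phi_1 c_1, so
  gamma(0) = c_0 / (1 - phi_1^2) = 3 / (1 - (0.655)^2) = 3 / 0.570975 = 5.25417.
  gamma(1) = phi_1 gamma(0) = (0.655)(5.25417) = 3.441482.
Therefore gamma(1) = 3.4415 (to 4 decimal places).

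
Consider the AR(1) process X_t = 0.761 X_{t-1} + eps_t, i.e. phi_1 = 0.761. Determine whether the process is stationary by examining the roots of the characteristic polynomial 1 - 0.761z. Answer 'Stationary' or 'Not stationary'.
\text{Stationary}

The AR(p) characteristic polynomial is P(z) = 1 - 0.761z.
Stationarity requires all roots to lie outside the unit circle, i.e. |z| > 1 for every root.
This is linear in z: 1 + (-0.761) z = 0  =>  z = -1/(-0.761) = 1.31406,  |z| = 1.31406.
Moduli of all roots: 1.3141.
All moduli strictly greater than 1? Yes.
Verdict: Stationary.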